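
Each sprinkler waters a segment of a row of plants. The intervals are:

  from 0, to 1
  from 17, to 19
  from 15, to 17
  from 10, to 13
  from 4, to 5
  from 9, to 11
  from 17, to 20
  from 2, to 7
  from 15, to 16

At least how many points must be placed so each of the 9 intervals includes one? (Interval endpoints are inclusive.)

By right end: [0,1]  [4,5]  [2,7]  [9,11]  [10,13]  [15,16]  [15,17]  [17,19]  [17,20]
[0,1] uncovered → point at 1; [4,5] uncovered → point at 5; [9,11] uncovered → point at 11; [15,16] uncovered → point at 16; [17,19] uncovered → point at 19.
Points: 1, 5, 11, 16, 19 (5 total).

5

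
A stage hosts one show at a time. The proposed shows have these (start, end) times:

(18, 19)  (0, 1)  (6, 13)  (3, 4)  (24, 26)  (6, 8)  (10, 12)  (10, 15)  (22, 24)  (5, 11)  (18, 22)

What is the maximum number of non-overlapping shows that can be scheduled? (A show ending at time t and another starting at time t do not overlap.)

7

Order by finish time; keep every interval that doesn't clash with the previous kept one.
Sorted by end: (0,1)  (3,4)  (6,8)  (5,11)  (10,12)  (6,13)  (10,15)  (18,19)  (18,22)  (22,24)  (24,26)
take (0,1); take (3,4); take (6,8); take (10,12); take (18,19); take (22,24); take (24,26).
Selected 7 shows.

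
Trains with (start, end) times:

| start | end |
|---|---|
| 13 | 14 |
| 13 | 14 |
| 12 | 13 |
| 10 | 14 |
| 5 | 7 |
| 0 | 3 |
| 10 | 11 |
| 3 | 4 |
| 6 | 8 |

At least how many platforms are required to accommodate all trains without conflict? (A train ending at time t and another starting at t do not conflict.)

The answer is the maximum number of intervals overlapping at any instant.
starts: [0, 3, 5, 6, 10, 10, 12, 13, 13]
ends:   [3, 4, 7, 8, 11, 13, 14, 14, 14]
s0→1 e3→0 s3→1 e4→0 s5→1 s6→2 e7→1 e8→0 s10→1 s10→2 e11→1 s12→2 e13→1 s13→2 s13→3  — peak 3.

3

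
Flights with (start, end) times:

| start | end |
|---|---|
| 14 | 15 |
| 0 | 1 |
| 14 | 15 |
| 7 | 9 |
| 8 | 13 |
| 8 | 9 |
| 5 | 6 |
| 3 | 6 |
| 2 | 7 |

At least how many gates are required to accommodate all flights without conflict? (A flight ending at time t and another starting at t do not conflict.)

3

Count concurrent intervals with a sweep; the peak is the room count.
Events (time:±→running): 0:+→1 1:-→0 2:+→1 3:+→2 5:+→3 … peak 3.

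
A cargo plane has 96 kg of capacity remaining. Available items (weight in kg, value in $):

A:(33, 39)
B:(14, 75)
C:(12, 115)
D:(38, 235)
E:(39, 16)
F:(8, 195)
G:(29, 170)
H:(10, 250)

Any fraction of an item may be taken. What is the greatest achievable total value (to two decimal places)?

Greedy by value/weight ratio, highest first.
Order: H (250/10=25.00) > F (195/8=24.38) > C (115/12=9.58) > D (235/38=6.18) > G (170/29=5.86) > B (75/14=5.36) > A (39/33=1.18) > E (16/39=0.41)
Fill: take H (10 @ 250) → take F (8 @ 195) → take C (12 @ 115) → take D (38 @ 235) → take 28/29 of G → 164.14; 96/96 used.
Total value = 959.14

959.14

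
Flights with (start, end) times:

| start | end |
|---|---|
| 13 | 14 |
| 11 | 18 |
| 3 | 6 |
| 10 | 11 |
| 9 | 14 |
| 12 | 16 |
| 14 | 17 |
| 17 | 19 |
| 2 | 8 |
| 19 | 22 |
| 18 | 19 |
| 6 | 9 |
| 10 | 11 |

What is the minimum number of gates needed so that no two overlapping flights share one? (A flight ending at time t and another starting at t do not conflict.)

Count concurrent intervals with a sweep; the peak is the room count.
Events (time:±→running): 2:+→1 3:+→2 6:-→1 6:+→2 8:-→1 9:-→0 9:+→1 10:+→2 10:+→3 11:-→2 11:-→1 11:+→2 12:+→3 13:+→4 … peak 4.

4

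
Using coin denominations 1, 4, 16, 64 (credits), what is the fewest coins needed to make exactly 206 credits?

8

206 − 3×64→14 − 3×4→2 − 2×1→0
Total coins = 3 + 3 + 2 = 8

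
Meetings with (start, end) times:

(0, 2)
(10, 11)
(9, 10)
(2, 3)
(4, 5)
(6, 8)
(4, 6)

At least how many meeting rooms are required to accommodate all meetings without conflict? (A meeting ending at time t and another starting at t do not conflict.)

2

Count concurrent intervals with a sweep; the peak is the room count.
starts: [0, 2, 4, 4, 6, 9, 10]
ends:   [2, 3, 5, 6, 8, 10, 11]
s0→1 e2→0 s2→1 e3→0 s4→1 s4→2  — peak 2.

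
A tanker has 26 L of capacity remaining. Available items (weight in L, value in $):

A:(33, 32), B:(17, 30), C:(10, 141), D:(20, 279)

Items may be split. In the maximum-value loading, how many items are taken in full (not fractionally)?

Sort by value per unit weight and fill in that order.
Ratios (sorted): C 14.10, D 13.95, B 1.76, A 0.97
take C (10 @ 141); take 16/20 of D → 223.20. Capacity used 26/26.
1 item(s) taken whole; one partial (take 16/20 of D).

1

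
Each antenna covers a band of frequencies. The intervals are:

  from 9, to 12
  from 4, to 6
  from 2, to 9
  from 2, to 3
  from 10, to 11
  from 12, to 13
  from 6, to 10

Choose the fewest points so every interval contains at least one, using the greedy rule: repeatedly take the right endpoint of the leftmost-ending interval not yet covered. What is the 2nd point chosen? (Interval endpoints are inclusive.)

6

Process intervals by earliest right end; each time one isn't hit yet, stab at its right endpoint.
By right end: [2,3]  [4,6]  [2,9]  [6,10]  [10,11]  [9,12]  [12,13]
[2,3] uncovered → point at 3; [4,6] uncovered → point at 6; [10,11] uncovered → point at 11; [12,13] uncovered → point at 13.
Points: 3, 6, 11, 13 (4 total).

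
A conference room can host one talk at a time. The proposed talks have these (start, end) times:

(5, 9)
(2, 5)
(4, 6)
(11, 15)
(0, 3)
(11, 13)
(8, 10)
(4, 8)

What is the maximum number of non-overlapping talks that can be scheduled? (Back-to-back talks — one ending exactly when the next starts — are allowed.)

Order by finish time; keep every interval that doesn't clash with the previous kept one.
Sorted by end: (0,3)  (2,5)  (4,6)  (4,8)  (5,9)  (8,10)  (11,13)  (11,15)
take (0,3); take (4,6); skip (4,8); skip (5,9); take (8,10); take (11,13).
Selected 4 talks.

4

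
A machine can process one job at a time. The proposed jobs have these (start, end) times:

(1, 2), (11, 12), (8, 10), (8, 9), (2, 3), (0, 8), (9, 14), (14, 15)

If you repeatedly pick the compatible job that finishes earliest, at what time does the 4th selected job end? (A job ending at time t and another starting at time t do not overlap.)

Greedy by earliest finish: after sorting by end time, pick each interval compatible with the last pick.
By end time: (1,2), (2,3), (0,8), (8,9), (8,10), (11,12), (9,14), (14,15).
Pick (1,2); next start ≥ 2 → (2,3); next start ≥ 3 → (8,9); next start ≥ 9 → (11,12); next start ≥ 12 → (14,15).
Selected: (1,2) (2,3) (8,9) (11,12) (14,15)

12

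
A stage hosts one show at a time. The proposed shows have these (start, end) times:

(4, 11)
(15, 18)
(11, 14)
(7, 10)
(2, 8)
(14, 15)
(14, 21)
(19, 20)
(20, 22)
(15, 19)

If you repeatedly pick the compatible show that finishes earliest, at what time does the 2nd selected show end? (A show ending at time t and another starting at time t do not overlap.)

14

By end time: (2,8), (7,10), (4,11), (11,14), (14,15), (15,18), (15,19), (19,20), (14,21), (20,22).
Pick (2,8); next start ≥ 8 → (11,14); next start ≥ 14 → (14,15); next start ≥ 15 → (15,18); next start ≥ 18 → (19,20); next start ≥ 20 → (20,22).
Selected: (2,8) (11,14) (14,15) (15,18) (19,20) (20,22)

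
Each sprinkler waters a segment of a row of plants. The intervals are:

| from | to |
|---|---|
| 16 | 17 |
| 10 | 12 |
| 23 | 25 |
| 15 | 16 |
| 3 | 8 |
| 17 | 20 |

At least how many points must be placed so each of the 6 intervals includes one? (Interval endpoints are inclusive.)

Sort by right endpoint; whenever an interval is uncovered, place a point at its right end.
Sorted: [3,8] [10,12] [15,16] [16,17] [17,20] [23,25]
{[3,8]} hit by 8; {[10,12]} hit by 12; {[15,16],[16,17]} hit by 16; {[17,20]} hit by 20; {[23,25]} hit by 25.
Points: 8, 12, 16, 20, 25 (5 total).

5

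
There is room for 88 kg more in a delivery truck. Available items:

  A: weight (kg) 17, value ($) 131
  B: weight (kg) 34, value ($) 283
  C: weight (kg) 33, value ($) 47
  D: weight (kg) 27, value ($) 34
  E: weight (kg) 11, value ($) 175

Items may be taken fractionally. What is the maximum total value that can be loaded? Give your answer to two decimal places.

Sort by value per unit weight and fill in that order.
Ratios (sorted): E 15.91, B 8.32, A 7.71, C 1.42, D 1.26
take E (11 @ 175); take B (34 @ 283); take A (17 @ 131); take 26/33 of C → 37.03. Capacity used 88/88.
Total value = 626.03

626.03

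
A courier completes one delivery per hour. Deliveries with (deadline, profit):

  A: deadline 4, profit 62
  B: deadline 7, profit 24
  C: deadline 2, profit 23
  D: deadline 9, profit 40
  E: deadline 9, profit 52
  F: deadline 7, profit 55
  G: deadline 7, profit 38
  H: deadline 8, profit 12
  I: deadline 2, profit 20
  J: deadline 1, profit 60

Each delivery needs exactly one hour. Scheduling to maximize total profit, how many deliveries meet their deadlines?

Take jobs in profit order; each goes to the latest open slot no later than its deadline.
By profit: A(d4,62), J(d1,60), F(d7,55), E(d9,52), D(d9,40), G(d7,38), B(d7,24), C(d2,23), I(d2,20), H(d8,12)
A→slot 4; J→slot 1; F→slot 7; E→slot 9; D→slot 8; G→slot 6; B→slot 5; C→slot 2; I skipped; H→slot 3.
9 of 10 scheduled.

9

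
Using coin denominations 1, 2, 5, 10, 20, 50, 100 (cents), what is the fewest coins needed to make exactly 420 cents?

5

420 − 4×100→20 − 1×20→0
Total coins = 4 + 1 = 5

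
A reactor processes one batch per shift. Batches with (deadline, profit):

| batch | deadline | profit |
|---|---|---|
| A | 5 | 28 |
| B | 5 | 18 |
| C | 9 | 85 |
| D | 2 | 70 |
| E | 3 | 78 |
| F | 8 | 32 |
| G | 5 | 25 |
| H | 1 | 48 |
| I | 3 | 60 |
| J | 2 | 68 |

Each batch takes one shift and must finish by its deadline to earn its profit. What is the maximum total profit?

Sort by profit descending; place each in the latest free slot ≤ its deadline.
By profit: C(d9,85), E(d3,78), D(d2,70), J(d2,68), I(d3,60), H(d1,48), F(d8,32), A(d5,28), G(d5,25), B(d5,18)
C→slot 9; E→slot 3; D→slot 2; J→slot 1; I skipped; H skipped; F→slot 8; A→slot 5; G→slot 4; B skipped.
Profit = 68 + 70 + 78 + 25 + 28 + 32 + 85 = 386

386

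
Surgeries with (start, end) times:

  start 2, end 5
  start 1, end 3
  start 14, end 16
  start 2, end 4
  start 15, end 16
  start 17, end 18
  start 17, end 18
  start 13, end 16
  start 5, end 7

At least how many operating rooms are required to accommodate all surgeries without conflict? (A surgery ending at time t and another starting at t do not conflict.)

Count concurrent intervals with a sweep; the peak is the room count.
Events (time:±→running): 1:+→1 2:+→2 2:+→3 … peak 3.

3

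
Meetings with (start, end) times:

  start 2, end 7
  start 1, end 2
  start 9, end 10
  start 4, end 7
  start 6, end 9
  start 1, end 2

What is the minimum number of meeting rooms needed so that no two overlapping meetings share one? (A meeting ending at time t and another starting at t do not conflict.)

Events (time:±→running): 1:+→1 1:+→2 2:-→1 2:-→0 2:+→1 4:+→2 6:+→3 … peak 3.

3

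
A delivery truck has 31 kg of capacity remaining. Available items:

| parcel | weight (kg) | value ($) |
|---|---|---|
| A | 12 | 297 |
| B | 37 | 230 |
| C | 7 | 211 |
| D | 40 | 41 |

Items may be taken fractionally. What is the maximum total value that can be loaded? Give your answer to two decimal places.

Ratios (sorted): C 30.14, A 24.75, B 6.22, D 1.02
take C (7 @ 211); take A (12 @ 297); take 12/37 of B → 74.59. Capacity used 31/31.
Total value = 582.59

582.59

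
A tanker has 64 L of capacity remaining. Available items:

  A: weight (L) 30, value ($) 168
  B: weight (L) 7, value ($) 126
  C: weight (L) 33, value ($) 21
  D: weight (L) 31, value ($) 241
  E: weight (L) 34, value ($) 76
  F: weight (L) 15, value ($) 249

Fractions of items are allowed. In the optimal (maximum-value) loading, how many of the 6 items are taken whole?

Ratios (sorted): B 18.00, F 16.60, D 7.77, A 5.60, E 2.24, C 0.64
take B (7 @ 126); take F (15 @ 249); take D (31 @ 241); take 11/30 of A → 61.60. Capacity used 64/64.
3 item(s) taken whole; one partial (take 11/30 of A).

3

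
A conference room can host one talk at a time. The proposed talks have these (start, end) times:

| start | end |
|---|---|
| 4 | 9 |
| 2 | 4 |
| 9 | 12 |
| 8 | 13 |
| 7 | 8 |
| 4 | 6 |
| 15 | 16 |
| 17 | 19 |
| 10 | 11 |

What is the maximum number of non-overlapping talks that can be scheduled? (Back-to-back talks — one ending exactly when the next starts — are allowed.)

6

Sorted by end: (2,4)  (4,6)  (7,8)  (4,9)  (10,11)  (9,12)  (8,13)  (15,16)  (17,19)
take (2,4); take (4,6); take (7,8); take (10,11); take (15,16); take (17,19).
Selected 6 talks.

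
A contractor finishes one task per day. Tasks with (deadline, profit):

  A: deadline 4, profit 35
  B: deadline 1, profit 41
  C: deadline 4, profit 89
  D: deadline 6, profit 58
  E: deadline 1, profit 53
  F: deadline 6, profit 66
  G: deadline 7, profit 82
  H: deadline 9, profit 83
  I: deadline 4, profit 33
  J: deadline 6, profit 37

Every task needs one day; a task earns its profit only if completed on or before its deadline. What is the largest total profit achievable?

Take jobs in profit order; each goes to the latest open slot no later than its deadline.
By profit: C(d4,89), H(d9,83), G(d7,82), F(d6,66), D(d6,58), E(d1,53), B(d1,41), J(d6,37), A(d4,35), I(d4,33)
C→slot 4; H→slot 9; G→slot 7; F→slot 6; D→slot 5; E→slot 1; B skipped; J→slot 3; A→slot 2; I skipped.
Profit = 53 + 35 + 37 + 89 + 58 + 66 + 82 + 83 = 503

503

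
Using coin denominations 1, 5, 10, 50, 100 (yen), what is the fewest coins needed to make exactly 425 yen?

Use the largest denomination that fits, subtract, and repeat.
425 − 4×100→25 − 2×10→5 − 1×5→0
Total coins = 4 + 2 + 1 = 7

7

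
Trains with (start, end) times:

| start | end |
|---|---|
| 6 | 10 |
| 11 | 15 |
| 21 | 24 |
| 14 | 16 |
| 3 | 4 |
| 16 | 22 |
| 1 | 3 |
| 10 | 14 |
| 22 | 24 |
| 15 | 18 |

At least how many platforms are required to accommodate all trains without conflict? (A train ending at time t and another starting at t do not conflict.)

Count concurrent intervals with a sweep; the peak is the room count.
Events (time:±→running): 1:+→1 3:-→0 3:+→1 4:-→0 6:+→1 10:-→0 10:+→1 11:+→2 … peak 2.

2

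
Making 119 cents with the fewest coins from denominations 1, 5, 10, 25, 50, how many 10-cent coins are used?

1

119 − 2×50→19 − 1×10→9 − 1×5→4 − 4×1→0
Count of 10: 1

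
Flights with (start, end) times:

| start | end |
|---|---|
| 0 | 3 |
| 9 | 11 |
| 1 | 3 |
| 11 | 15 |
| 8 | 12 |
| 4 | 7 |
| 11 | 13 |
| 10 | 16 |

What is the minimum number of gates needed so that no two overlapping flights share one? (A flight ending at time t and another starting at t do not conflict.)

starts: [0, 1, 4, 8, 9, 10, 11, 11]
ends:   [3, 3, 7, 11, 12, 13, 15, 16]
s0→1 s1→2 e3→1 e3→0 s4→1 e7→0 s8→1 s9→2 s10→3 e11→2 s11→3 s11→4  — peak 4.

4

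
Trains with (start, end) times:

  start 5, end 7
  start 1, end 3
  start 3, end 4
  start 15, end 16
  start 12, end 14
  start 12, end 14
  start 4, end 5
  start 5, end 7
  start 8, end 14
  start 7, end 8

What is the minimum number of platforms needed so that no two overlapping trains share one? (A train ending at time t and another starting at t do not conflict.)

The answer is the maximum number of intervals overlapping at any instant.
starts: [1, 3, 4, 5, 5, 7, 8, 12, 12, 15]
ends:   [3, 4, 5, 7, 7, 8, 14, 14, 14, 16]
s1→1 e3→0 s3→1 e4→0 s4→1 e5→0 s5→1 s5→2 e7→1 e7→0 s7→1 e8→0 s8→1 s12→2 s12→3  — peak 3.

3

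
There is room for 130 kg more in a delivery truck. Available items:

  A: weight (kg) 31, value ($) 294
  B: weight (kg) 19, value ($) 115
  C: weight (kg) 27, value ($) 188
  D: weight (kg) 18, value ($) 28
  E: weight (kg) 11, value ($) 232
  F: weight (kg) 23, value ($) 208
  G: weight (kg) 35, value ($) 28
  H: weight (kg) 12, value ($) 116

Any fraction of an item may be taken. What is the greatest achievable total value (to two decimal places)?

Greedy by value/weight ratio, highest first.
Order: E (232/11=21.09) > H (116/12=9.67) > A (294/31=9.48) > F (208/23=9.04) > C (188/27=6.96) > B (115/19=6.05) > D (28/18=1.56) > G (28/35=0.80)
Fill: take E (11 @ 232) → take H (12 @ 116) → take A (31 @ 294) → take F (23 @ 208) → take C (27 @ 188) → take B (19 @ 115) → take 7/18 of D → 10.89; 130/130 used.
Total value = 1163.89

1163.89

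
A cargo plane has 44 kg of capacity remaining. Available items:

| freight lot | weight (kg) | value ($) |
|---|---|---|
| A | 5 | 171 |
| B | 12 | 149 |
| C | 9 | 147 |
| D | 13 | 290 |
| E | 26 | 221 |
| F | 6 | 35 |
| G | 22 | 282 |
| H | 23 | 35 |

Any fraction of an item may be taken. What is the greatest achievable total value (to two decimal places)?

825.91

Greedy by value/weight ratio, highest first.
Ratios (sorted): A 34.20, D 22.31, C 16.33, G 12.82, B 12.42, E 8.50, F 5.83, H 1.52
take A (5 @ 171); take D (13 @ 290); take C (9 @ 147); take 17/22 of G → 217.91. Capacity used 44/44.
Total value = 825.91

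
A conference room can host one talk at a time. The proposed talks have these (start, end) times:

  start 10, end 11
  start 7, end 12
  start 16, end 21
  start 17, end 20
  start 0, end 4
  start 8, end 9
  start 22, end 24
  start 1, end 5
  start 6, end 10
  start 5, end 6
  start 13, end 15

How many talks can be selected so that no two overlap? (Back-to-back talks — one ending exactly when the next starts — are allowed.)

7

Greedy by earliest finish: after sorting by end time, pick each interval compatible with the last pick.
Sorted by end: (0,4)  (1,5)  (5,6)  (8,9)  (6,10)  (10,11)  (7,12)  (13,15)  (17,20)  (16,21)  (22,24)
take (0,4); take (5,6); take (8,9); take (10,11); take (13,15); take (17,20); take (22,24).
Selected 7 talks.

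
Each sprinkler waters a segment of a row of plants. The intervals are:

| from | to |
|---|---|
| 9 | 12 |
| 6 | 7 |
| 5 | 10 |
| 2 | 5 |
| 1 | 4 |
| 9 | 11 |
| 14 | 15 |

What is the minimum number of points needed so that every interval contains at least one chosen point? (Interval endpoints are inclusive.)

4

Sort by right endpoint; whenever an interval is uncovered, place a point at its right end.
Sorted: [1,4] [2,5] [6,7] [5,10] [9,11] [9,12] [14,15]
{[1,4],[2,5]} hit by 4; {[6,7],[5,10]} hit by 7; {[9,11],[9,12]} hit by 11; {[14,15]} hit by 15.
Points: 4, 7, 11, 15 (4 total).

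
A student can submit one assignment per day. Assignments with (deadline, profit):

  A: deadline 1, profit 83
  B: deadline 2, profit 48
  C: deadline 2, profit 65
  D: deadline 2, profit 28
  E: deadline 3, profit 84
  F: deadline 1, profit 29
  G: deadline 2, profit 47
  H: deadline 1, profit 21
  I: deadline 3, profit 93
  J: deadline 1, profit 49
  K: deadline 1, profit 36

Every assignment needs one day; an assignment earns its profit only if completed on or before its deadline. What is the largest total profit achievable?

Take jobs in profit order; each goes to the latest open slot no later than its deadline.
By profit: I(d3,93), E(d3,84), A(d1,83), C(d2,65), J(d1,49), B(d2,48), G(d2,47), K(d1,36), F(d1,29), D(d2,28), H(d1,21)
I→slot 3; E→slot 2; A→slot 1; C skipped; J skipped; B skipped; G skipped; K skipped; F skipped; D skipped; H skipped.
Profit = 83 + 84 + 93 = 260

260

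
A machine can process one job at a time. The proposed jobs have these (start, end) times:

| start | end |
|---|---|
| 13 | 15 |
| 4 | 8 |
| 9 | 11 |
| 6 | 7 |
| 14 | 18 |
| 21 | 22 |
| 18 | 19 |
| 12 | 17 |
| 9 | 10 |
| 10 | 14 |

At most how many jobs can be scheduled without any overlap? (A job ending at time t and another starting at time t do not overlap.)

Sorted by end: (6,7)  (4,8)  (9,10)  (9,11)  (10,14)  (13,15)  (12,17)  (14,18)  (18,19)  (21,22)
take (6,7); skip (4,8); take (9,10); skip (9,11); take (10,14); skip (13,15); take (14,18); take (18,19); take (21,22).
Selected 6 jobs.

6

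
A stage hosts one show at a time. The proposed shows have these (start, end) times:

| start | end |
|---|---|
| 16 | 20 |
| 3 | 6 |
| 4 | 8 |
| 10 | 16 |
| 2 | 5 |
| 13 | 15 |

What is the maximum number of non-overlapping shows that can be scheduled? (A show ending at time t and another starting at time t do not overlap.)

3

By end time: (2,5), (3,6), (4,8), (13,15), (10,16), (16,20).
Pick (2,5); next start ≥ 5 → (13,15); next start ≥ 15 → (16,20).
Selected 3 shows.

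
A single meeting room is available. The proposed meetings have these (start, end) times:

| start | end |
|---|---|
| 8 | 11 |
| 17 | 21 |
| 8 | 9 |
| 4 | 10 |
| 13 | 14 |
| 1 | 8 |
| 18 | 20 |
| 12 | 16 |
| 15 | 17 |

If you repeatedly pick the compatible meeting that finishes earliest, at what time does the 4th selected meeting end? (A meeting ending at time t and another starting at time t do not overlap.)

17

Greedy by earliest finish: after sorting by end time, pick each interval compatible with the last pick.
By end time: (1,8), (8,9), (4,10), (8,11), (13,14), (12,16), (15,17), (18,20), (17,21).
Pick (1,8); next start ≥ 8 → (8,9); next start ≥ 9 → (13,14); next start ≥ 14 → (15,17); next start ≥ 17 → (18,20).
Selected: (1,8) (8,9) (13,14) (15,17) (18,20)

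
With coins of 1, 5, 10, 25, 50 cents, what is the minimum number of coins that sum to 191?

7

Use the largest denomination that fits, subtract, and repeat.
191 − 3×50→41 − 1×25→16 − 1×10→6 − 1×5→1 − 1×1→0
Total coins = 3 + 1 + 1 + 1 + 1 = 7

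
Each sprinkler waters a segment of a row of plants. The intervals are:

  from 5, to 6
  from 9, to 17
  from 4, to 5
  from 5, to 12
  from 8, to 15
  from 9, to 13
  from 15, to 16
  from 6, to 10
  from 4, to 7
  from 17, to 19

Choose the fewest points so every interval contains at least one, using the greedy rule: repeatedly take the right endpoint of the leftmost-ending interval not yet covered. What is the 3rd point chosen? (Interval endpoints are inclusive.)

16

Process intervals by earliest right end; each time one isn't hit yet, stab at its right endpoint.
Sorted: [4,5] [5,6] [4,7] [6,10] [5,12] [9,13] [8,15] [15,16] [9,17] [17,19]
{[4,5],[5,6],[4,7]} hit by 5; {[6,10],[5,12],[9,13],[8,15]} hit by 10; {[15,16],[9,17]} hit by 16; {[17,19]} hit by 19.
Points: 5, 10, 16, 19 (4 total).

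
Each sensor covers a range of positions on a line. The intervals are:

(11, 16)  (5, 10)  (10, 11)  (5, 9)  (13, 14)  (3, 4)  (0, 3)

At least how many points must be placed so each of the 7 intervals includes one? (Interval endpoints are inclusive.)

Process intervals by earliest right end; each time one isn't hit yet, stab at its right endpoint.
By right end: [0,3]  [3,4]  [5,9]  [5,10]  [10,11]  [13,14]  [11,16]
[0,3] uncovered → point at 3; [5,9] uncovered → point at 9; [10,11] uncovered → point at 11; [13,14] uncovered → point at 14.
Points: 3, 9, 11, 14 (4 total).

4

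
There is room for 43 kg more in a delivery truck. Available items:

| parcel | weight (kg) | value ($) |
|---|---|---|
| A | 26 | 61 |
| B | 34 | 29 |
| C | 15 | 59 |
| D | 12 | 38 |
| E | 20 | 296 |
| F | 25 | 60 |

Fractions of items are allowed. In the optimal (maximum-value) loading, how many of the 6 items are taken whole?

2

Greedy by value/weight ratio, highest first.
Ratios (sorted): E 14.80, C 3.93, D 3.17, F 2.40, A 2.35, B 0.85
take E (20 @ 296); take C (15 @ 59); take 8/12 of D → 25.33. Capacity used 43/43.
2 item(s) taken whole; one partial (take 8/12 of D).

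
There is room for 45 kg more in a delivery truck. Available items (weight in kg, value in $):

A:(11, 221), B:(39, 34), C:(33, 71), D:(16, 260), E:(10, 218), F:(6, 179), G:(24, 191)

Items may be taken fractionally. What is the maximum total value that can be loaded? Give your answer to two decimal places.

Greedy by value/weight ratio, highest first.
Order: F (179/6=29.83) > E (218/10=21.80) > A (221/11=20.09) > D (260/16=16.25) > G (191/24=7.96) > C (71/33=2.15) > B (34/39=0.87)
Fill: take F (6 @ 179) → take E (10 @ 218) → take A (11 @ 221) → take D (16 @ 260) → take 2/24 of G → 15.92; 45/45 used.
Total value = 893.92

893.92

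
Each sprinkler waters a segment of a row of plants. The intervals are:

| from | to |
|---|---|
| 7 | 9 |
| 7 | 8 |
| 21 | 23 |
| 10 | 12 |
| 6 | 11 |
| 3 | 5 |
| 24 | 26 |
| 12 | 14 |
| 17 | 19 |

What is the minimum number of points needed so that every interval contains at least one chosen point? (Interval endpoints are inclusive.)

Process intervals by earliest right end; each time one isn't hit yet, stab at its right endpoint.
By right end: [3,5]  [7,8]  [7,9]  [6,11]  [10,12]  [12,14]  [17,19]  [21,23]  [24,26]
[3,5] uncovered → point at 5; [7,8] uncovered → point at 8; [10,12] uncovered → point at 12; [17,19] uncovered → point at 19; [21,23] uncovered → point at 23; [24,26] uncovered → point at 26.
Points: 5, 8, 12, 19, 23, 26 (6 total).

6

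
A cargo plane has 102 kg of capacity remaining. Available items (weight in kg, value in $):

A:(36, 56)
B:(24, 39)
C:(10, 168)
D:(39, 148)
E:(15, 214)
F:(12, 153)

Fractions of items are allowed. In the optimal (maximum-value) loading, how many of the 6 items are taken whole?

5

Ratios (sorted): C 16.80, E 14.27, F 12.75, D 3.79, B 1.62, A 1.56
take C (10 @ 168); take E (15 @ 214); take F (12 @ 153); take D (39 @ 148); take B (24 @ 39); take 2/36 of A → 3.11. Capacity used 102/102.
5 item(s) taken whole; one partial (take 2/36 of A).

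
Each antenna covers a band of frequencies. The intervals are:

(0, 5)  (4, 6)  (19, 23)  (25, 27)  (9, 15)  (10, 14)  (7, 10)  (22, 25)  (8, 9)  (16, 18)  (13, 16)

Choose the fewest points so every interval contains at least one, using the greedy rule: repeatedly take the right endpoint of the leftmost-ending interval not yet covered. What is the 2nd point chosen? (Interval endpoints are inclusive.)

9

Sorted: [0,5] [4,6] [8,9] [7,10] [10,14] [9,15] [13,16] [16,18] [19,23] [22,25] [25,27]
{[0,5],[4,6]} hit by 5; {[8,9],[7,10]} hit by 9; {[10,14],[9,15],[13,16]} hit by 14; {[16,18]} hit by 18; {[19,23],[22,25]} hit by 23; {[25,27]} hit by 27.
Points: 5, 9, 14, 18, 23, 27 (6 total).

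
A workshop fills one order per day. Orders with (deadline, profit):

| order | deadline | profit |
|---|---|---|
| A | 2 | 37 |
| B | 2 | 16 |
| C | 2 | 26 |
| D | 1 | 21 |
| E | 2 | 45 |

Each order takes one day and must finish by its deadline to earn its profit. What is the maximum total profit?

82

Take jobs in profit order; each goes to the latest open slot no later than its deadline.
Profit order: E=45 A=37 C=26 D=21 B=16
Assign: E→slot 2, A→slot 1, C skipped, D skipped, B skipped.
Slots: [1:A] [2:E]
Profit = 37 + 45 = 82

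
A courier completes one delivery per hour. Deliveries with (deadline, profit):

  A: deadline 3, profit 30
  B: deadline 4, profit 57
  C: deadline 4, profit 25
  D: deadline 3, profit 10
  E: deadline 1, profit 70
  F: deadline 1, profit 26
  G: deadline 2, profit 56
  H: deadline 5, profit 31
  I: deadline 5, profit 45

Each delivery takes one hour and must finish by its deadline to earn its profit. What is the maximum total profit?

Take jobs in profit order; each goes to the latest open slot no later than its deadline.
Profit order: E=70 B=57 G=56 I=45 H=31 A=30 F=26 C=25 D=10
Assign: E→slot 1, B→slot 4, G→slot 2, I→slot 5, H→slot 3, A skipped, F skipped, C skipped, D skipped.
Slots: [1:E] [2:G] [3:H] [4:B] [5:I]
Profit = 70 + 56 + 31 + 57 + 45 = 259

259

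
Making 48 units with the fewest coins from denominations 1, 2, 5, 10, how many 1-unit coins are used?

Greedy: take as many of the largest coin as possible, then repeat with the remainder.
48 − 4×10→8 − 1×5→3 − 1×2→1 − 1×1→0
Count of 1: 1

1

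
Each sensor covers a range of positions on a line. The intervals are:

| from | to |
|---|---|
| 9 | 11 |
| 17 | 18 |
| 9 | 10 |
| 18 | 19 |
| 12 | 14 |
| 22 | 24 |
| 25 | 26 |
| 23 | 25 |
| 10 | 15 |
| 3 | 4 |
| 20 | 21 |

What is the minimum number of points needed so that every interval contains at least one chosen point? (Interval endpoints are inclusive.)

Sort by right endpoint; whenever an interval is uncovered, place a point at its right end.
By right end: [3,4]  [9,10]  [9,11]  [12,14]  [10,15]  [17,18]  [18,19]  [20,21]  [22,24]  [23,25]  [25,26]
[3,4] uncovered → point at 4; [9,10] uncovered → point at 10; [12,14] uncovered → point at 14; [17,18] uncovered → point at 18; [20,21] uncovered → point at 21; [22,24] uncovered → point at 24; [25,26] uncovered → point at 26.
Points: 4, 10, 14, 18, 21, 24, 26 (7 total).

7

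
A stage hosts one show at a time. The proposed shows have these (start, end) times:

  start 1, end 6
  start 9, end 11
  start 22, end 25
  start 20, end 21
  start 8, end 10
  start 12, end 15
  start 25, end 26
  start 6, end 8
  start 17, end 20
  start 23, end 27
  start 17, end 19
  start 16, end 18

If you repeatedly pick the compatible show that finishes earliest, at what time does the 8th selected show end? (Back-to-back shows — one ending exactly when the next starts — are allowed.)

26

Sort by end time and greedily take each interval whose start is ≥ the last chosen end.
By end time: (1,6), (6,8), (8,10), (9,11), (12,15), (16,18), (17,19), (17,20), (20,21), (22,25), (25,26), (23,27).
Pick (1,6); next start ≥ 6 → (6,8); next start ≥ 8 → (8,10); next start ≥ 10 → (12,15); next start ≥ 15 → (16,18); next start ≥ 18 → (20,21); next start ≥ 21 → (22,25); next start ≥ 25 → (25,26).
Selected: (1,6) (6,8) (8,10) (12,15) (16,18) (20,21) (22,25) (25,26)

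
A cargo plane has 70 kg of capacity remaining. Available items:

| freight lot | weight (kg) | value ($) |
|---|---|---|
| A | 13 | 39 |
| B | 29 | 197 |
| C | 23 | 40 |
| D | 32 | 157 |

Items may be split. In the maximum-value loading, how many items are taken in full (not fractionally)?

2

Sort by value per unit weight and fill in that order.
Order: B (197/29=6.79) > D (157/32=4.91) > A (39/13=3.00) > C (40/23=1.74)
Fill: take B (29 @ 197) → take D (32 @ 157) → take 9/13 of A → 27.00; 70/70 used.
2 item(s) taken whole; one partial (take 9/13 of A).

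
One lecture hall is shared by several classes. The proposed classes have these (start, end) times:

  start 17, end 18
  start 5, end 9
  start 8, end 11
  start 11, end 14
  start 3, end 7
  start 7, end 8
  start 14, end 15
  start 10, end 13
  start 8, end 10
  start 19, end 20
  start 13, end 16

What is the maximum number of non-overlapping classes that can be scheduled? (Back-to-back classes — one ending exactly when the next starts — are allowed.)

7

Sort by end time and greedily take each interval whose start is ≥ the last chosen end.
Sorted by end: (3,7)  (7,8)  (5,9)  (8,10)  (8,11)  (10,13)  (11,14)  (14,15)  (13,16)  (17,18)  (19,20)
take (3,7); take (7,8); take (8,10); skip (8,11); take (10,13); take (14,15); take (17,18); take (19,20).
Selected 7 classes.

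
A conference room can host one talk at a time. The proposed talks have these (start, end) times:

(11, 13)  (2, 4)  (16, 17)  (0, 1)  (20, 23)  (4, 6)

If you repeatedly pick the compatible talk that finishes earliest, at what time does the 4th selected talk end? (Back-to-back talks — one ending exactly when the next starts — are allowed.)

Sorted by end: (0,1)  (2,4)  (4,6)  (11,13)  (16,17)  (20,23)
take (0,1); take (2,4); take (4,6); take (11,13); take (16,17); take (20,23).
Selected: (0,1) (2,4) (4,6) (11,13) (16,17) (20,23)

13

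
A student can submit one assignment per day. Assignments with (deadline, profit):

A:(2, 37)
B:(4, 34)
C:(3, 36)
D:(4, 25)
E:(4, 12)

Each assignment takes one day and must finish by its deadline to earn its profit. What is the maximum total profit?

132

By profit: A(d2,37), C(d3,36), B(d4,34), D(d4,25), E(d4,12)
A→slot 2; C→slot 3; B→slot 4; D→slot 1; E skipped.
Profit = 25 + 37 + 36 + 34 = 132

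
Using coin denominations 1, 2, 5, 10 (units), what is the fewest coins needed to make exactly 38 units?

6

38 − 3×10→8 − 1×5→3 − 1×2→1 − 1×1→0
Total coins = 3 + 1 + 1 + 1 = 6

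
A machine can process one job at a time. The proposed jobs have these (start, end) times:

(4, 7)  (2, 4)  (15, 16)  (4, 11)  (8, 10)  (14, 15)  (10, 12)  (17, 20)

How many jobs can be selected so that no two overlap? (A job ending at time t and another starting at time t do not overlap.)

Sorted by end: (2,4)  (4,7)  (8,10)  (4,11)  (10,12)  (14,15)  (15,16)  (17,20)
take (2,4); take (4,7); take (8,10); skip (4,11); take (10,12); take (14,15); take (15,16); take (17,20).
Selected 7 jobs.

7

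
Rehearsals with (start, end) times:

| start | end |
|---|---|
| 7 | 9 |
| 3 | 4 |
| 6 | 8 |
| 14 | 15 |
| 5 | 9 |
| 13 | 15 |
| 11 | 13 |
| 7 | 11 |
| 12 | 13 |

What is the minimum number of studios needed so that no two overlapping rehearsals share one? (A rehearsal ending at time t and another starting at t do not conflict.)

4

The answer is the maximum number of intervals overlapping at any instant.
Events (time:±→running): 3:+→1 4:-→0 5:+→1 6:+→2 7:+→3 7:+→4 … peak 4.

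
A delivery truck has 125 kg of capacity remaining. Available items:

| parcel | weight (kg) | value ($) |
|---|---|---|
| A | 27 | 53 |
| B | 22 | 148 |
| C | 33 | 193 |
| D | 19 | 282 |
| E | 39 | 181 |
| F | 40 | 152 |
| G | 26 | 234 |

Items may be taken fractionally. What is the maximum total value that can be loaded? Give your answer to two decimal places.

Order: D (282/19=14.84) > G (234/26=9.00) > B (148/22=6.73) > C (193/33=5.85) > E (181/39=4.64) > F (152/40=3.80) > A (53/27=1.96)
Fill: take D (19 @ 282) → take G (26 @ 234) → take B (22 @ 148) → take C (33 @ 193) → take 25/39 of E → 116.03; 125/125 used.
Total value = 973.03

973.03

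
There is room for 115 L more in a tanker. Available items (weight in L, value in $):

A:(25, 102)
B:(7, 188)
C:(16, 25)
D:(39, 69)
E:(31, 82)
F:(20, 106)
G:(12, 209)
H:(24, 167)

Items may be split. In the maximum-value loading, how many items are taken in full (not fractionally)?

5

Sort by value per unit weight and fill in that order.
Order: B (188/7=26.86) > G (209/12=17.42) > H (167/24=6.96) > F (106/20=5.30) > A (102/25=4.08) > E (82/31=2.65) > D (69/39=1.77) > C (25/16=1.56)
Fill: take B (7 @ 188) → take G (12 @ 209) → take H (24 @ 167) → take F (20 @ 106) → take A (25 @ 102) → take 27/31 of E → 71.42; 115/115 used.
5 item(s) taken whole; one partial (take 27/31 of E).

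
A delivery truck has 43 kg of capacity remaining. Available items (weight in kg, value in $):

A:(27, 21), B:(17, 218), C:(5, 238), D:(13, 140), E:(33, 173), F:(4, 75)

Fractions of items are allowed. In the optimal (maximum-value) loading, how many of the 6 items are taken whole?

4

Greedy by value/weight ratio, highest first.
Ratios (sorted): C 47.60, F 18.75, B 12.82, D 10.77, E 5.24, A 0.78
take C (5 @ 238); take F (4 @ 75); take B (17 @ 218); take D (13 @ 140); take 4/33 of E → 20.97. Capacity used 43/43.
4 item(s) taken whole; one partial (take 4/33 of E).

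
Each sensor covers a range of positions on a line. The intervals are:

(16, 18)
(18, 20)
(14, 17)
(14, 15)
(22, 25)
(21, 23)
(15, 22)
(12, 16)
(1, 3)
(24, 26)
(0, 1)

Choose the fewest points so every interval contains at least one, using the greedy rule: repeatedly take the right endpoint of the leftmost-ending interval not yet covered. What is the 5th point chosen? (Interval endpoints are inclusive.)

Sort by right endpoint; whenever an interval is uncovered, place a point at its right end.
By right end: [0,1]  [1,3]  [14,15]  [12,16]  [14,17]  [16,18]  [18,20]  [15,22]  [21,23]  [22,25]  [24,26]
[0,1] uncovered → point at 1; [14,15] uncovered → point at 15; [16,18] uncovered → point at 18; [21,23] uncovered → point at 23; [24,26] uncovered → point at 26.
Points: 1, 15, 18, 23, 26 (5 total).

26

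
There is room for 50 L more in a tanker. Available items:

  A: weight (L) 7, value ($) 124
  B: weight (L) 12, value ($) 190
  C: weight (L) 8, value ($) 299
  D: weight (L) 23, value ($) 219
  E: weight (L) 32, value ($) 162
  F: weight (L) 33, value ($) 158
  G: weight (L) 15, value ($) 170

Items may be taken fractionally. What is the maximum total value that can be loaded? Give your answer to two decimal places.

Greedy by value/weight ratio, highest first.
Order: C (299/8=37.38) > A (124/7=17.71) > B (190/12=15.83) > G (170/15=11.33) > D (219/23=9.52) > E (162/32=5.06) > F (158/33=4.79)
Fill: take C (8 @ 299) → take A (7 @ 124) → take B (12 @ 190) → take G (15 @ 170) → take 8/23 of D → 76.17; 50/50 used.
Total value = 859.17

859.17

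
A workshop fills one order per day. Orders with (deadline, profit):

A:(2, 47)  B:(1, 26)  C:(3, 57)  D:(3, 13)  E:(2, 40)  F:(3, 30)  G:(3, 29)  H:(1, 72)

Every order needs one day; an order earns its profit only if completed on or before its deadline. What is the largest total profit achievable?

176

By profit: H(d1,72), C(d3,57), A(d2,47), E(d2,40), F(d3,30), G(d3,29), B(d1,26), D(d3,13)
H→slot 1; C→slot 3; A→slot 2; E skipped; F skipped; G skipped; B skipped; D skipped.
Profit = 72 + 47 + 57 = 176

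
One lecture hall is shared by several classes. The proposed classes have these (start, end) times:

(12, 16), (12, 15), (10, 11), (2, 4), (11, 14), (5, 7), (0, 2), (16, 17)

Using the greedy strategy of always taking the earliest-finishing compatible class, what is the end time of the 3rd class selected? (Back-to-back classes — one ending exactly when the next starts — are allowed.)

By end time: (0,2), (2,4), (5,7), (10,11), (11,14), (12,15), (12,16), (16,17).
Pick (0,2); next start ≥ 2 → (2,4); next start ≥ 4 → (5,7); next start ≥ 7 → (10,11); next start ≥ 11 → (11,14); next start ≥ 14 → (16,17).
Selected: (0,2) (2,4) (5,7) (10,11) (11,14) (16,17)

7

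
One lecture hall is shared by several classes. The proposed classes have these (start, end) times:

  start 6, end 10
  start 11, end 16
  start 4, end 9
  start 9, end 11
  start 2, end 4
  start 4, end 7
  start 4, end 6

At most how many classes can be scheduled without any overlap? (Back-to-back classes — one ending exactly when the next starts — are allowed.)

4

Sorted by end: (2,4)  (4,6)  (4,7)  (4,9)  (6,10)  (9,11)  (11,16)
take (2,4); take (4,6); skip (4,9); take (6,10); take (11,16).
Selected 4 classes.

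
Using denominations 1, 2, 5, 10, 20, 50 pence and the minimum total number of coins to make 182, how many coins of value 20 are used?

1

Greedy: take as many of the largest coin as possible, then repeat with the remainder.
182 = 3×50 + 1×20 + 1×10 + 1×2
Count of 20: 1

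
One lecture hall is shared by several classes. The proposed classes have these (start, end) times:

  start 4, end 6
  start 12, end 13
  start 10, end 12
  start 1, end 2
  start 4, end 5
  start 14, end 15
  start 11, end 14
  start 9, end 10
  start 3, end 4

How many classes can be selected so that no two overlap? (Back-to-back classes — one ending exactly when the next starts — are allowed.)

7

Sorted by end: (1,2)  (3,4)  (4,5)  (4,6)  (9,10)  (10,12)  (12,13)  (11,14)  (14,15)
take (1,2); take (3,4); take (4,5); take (9,10); take (10,12); take (12,13); take (14,15).
Selected 7 classes.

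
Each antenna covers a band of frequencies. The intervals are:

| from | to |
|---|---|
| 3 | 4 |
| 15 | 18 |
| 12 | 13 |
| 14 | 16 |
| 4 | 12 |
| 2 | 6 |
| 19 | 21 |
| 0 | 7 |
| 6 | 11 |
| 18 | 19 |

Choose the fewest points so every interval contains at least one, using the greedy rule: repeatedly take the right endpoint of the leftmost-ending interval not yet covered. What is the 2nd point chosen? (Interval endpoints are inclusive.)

Sort by right endpoint; whenever an interval is uncovered, place a point at its right end.
By right end: [3,4]  [2,6]  [0,7]  [6,11]  [4,12]  [12,13]  [14,16]  [15,18]  [18,19]  [19,21]
[3,4] uncovered → point at 4; [6,11] uncovered → point at 11; [12,13] uncovered → point at 13; [14,16] uncovered → point at 16; [18,19] uncovered → point at 19.
Points: 4, 11, 13, 16, 19 (5 total).

11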